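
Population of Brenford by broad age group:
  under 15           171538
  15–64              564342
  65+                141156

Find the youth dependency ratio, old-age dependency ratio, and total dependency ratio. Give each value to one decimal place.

Youth dependency ratio = 171538 / 564342 × 100 = 30.4
Old-age dependency ratio = 141156 / 564342 × 100 = 25.0
Total dependency ratio = (171538 + 141156) / 564342 × 100 = 312694 / 564342 × 100 = 55.4

Youth dependency ratio: 30.4
Old-age dependency ratio: 25.0
Total dependency ratio: 55.4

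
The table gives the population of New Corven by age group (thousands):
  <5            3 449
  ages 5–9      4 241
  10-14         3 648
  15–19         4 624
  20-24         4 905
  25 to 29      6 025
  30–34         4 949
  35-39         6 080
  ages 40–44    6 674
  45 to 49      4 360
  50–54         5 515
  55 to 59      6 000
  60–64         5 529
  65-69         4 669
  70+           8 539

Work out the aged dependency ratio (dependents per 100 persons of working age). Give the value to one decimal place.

Old-age dependency ratio: 24.2

0–14: 3 449 + 4 241 + 3 648 = 11 338
15–64: 4 624 + 4 905 + 6 025 + 4 949 + 6 080 + 6 674 + 4 360 + 5 515 + 6 000 + 5 529 = 54 661
65+: 4 669 + 8 539 = 13 208
Old-age dependency ratio = 13 208 / 54 661 × 100 = 24.2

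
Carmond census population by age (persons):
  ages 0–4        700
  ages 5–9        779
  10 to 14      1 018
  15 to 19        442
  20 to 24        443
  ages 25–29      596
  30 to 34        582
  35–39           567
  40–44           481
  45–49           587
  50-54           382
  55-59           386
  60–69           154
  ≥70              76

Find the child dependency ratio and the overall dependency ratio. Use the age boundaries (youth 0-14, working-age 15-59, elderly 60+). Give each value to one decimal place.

Youth dependency ratio: 55.9
Total dependency ratio: 61.1

0–14: 700 + 779 + 1 018 = 2 497
15–59: 442 + 443 + 596 + 582 + 567 + 481 + 587 + 382 + 386 = 4 466
60+: 154 + 76 = 230
Youth dependency ratio = 2 497 / 4 466 × 100 = 55.9
Total dependency ratio = (2 497 + 230) / 4 466 × 100 = 2 727 / 4 466 × 100 = 61.1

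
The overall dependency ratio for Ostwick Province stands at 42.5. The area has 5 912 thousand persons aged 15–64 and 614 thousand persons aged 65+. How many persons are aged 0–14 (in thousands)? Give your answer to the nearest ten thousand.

Total dependency ratio = (youth + elderly) / working-age × 100
42.5 = (Y + 614) / 5 912 × 100
⇒ 1 900

Aged 0–14: 1 900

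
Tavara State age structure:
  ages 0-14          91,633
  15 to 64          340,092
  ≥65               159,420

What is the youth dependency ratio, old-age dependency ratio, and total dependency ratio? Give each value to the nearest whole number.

Youth dependency ratio = 91,633 / 340,092 × 100 = 27
Old-age dependency ratio = 159,420 / 340,092 × 100 = 47
Total dependency ratio = (91,633 + 159,420) / 340,092 × 100 = 251,053 / 340,092 × 100 = 74

Youth dependency ratio: 27
Old-age dependency ratio: 47
Total dependency ratio: 74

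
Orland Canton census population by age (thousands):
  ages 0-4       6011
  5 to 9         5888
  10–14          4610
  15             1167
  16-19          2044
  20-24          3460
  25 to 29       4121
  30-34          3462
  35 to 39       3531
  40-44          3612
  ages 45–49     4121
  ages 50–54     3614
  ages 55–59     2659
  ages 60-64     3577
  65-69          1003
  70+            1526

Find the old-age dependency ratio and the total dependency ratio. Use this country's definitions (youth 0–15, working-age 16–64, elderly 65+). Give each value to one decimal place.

0–15: 6011 + 5888 + 4610 + 1167 = 17676
16–64: 2044 + 3460 + 4121 + 3462 + 3531 + 3612 + 4121 + 3614 + 2659 + 3577 = 34201
65+: 1003 + 1526 = 2529
Old-age dependency ratio = 2529 / 34201 × 100 = 7.4
Total dependency ratio = (17676 + 2529) / 34201 × 100 = 20205 / 34201 × 100 = 59.1

Old-age dependency ratio: 7.4
Total dependency ratio: 59.1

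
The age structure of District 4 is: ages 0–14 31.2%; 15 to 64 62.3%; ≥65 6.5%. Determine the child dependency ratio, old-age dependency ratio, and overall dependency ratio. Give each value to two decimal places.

Youth dependency ratio = 31.2 / 62.3 × 100 = 50.08
Old-age dependency ratio = 6.5 / 62.3 × 100 = 10.43
Total dependency ratio = (31.2 + 6.5) / 62.3 × 100 = 37.7 / 62.3 × 100 = 60.51

Youth dependency ratio: 50.08
Old-age dependency ratio: 10.43
Total dependency ratio: 60.51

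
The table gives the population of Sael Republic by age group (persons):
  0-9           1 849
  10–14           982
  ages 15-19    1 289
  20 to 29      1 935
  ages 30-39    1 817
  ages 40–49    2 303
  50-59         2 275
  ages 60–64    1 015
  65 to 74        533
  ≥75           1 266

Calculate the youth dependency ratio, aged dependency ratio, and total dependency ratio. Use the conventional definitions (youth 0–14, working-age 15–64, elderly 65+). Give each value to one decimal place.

Youth dependency ratio: 26.6
Old-age dependency ratio: 16.9
Total dependency ratio: 43.5

0–14: 1 849 + 982 = 2 831
15–64: 1 289 + 1 935 + 1 817 + 2 303 + 2 275 + 1 015 = 10 634
65+: 533 + 1 266 = 1 799
Youth dependency ratio = 2 831 / 10 634 × 100 = 26.6
Old-age dependency ratio = 1 799 / 10 634 × 100 = 16.9
Total dependency ratio = (2 831 + 1 799) / 10 634 × 100 = 4 630 / 10 634 × 100 = 43.5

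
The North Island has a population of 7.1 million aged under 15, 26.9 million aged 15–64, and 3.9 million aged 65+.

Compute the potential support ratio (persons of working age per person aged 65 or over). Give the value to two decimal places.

Potential support ratio = 26.9 / 3.9 = 6.90

Potential support ratio: 6.90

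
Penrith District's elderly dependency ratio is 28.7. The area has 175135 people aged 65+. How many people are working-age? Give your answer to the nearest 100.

Old-age dependency ratio = elderly / working-age × 100
28.7 = 175135 / W × 100
⇒ 610200

Working-age: 610200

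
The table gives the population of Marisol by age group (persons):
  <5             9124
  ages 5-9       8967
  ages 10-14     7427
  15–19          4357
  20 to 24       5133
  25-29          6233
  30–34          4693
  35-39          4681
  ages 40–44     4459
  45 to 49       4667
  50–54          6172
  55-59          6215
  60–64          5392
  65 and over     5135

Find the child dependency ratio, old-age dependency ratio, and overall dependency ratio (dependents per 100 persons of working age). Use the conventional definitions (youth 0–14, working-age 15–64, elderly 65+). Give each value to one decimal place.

0–14: 9124 + 8967 + 7427 = 25518
15–64: 4357 + 5133 + 6233 + 4693 + 4681 + 4459 + 4667 + 6172 + 6215 + 5392 = 52002
65+: 5135
Youth dependency ratio = 25518 / 52002 × 100 = 49.1
Old-age dependency ratio = 5135 / 52002 × 100 = 9.9
Total dependency ratio = (25518 + 5135) / 52002 × 100 = 30653 / 52002 × 100 = 58.9

Youth dependency ratio: 49.1
Old-age dependency ratio: 9.9
Total dependency ratio: 58.9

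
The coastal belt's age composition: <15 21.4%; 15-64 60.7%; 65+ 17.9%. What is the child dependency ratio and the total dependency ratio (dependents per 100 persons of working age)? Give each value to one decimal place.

Youth dependency ratio = 21.4 / 60.7 × 100 = 35.3
Total dependency ratio = (21.4 + 17.9) / 60.7 × 100 = 39.3 / 60.7 × 100 = 64.7

Youth dependency ratio: 35.3
Total dependency ratio: 64.7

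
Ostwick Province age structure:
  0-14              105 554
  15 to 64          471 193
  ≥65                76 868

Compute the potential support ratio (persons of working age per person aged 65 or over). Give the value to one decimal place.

Potential support ratio: 6.1

Potential support ratio = 471 193 / 76 868 = 6.1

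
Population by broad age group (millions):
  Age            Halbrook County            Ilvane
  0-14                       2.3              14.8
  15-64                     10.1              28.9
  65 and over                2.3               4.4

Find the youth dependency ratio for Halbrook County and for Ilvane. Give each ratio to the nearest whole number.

Halbrook County: 23
Ilvane: 51

Halbrook County: 2.3 / 10.1 × 100 = 23
Ilvane: 14.8 / 28.9 × 100 = 51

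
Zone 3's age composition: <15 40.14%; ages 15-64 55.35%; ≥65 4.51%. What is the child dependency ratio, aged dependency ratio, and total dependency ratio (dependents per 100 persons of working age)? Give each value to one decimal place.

Youth dependency ratio: 72.5
Old-age dependency ratio: 8.1
Total dependency ratio: 80.7

Youth dependency ratio = 40.14 / 55.35 × 100 = 72.5
Old-age dependency ratio = 4.51 / 55.35 × 100 = 8.1
Total dependency ratio = (40.14 + 4.51) / 55.35 × 100 = 44.65 / 55.35 × 100 = 80.7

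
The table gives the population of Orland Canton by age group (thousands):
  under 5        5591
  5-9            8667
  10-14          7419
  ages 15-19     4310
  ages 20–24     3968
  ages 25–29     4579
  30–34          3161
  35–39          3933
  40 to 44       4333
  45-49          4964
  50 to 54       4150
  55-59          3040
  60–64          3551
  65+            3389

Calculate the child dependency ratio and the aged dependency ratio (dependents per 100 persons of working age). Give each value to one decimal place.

0–14: 5591 + 8667 + 7419 = 21677
15–64: 4310 + 3968 + 4579 + 3161 + 3933 + 4333 + 4964 + 4150 + 3040 + 3551 = 39989
65+: 3389
Youth dependency ratio = 21677 / 39989 × 100 = 54.2
Old-age dependency ratio = 3389 / 39989 × 100 = 8.5

Youth dependency ratio: 54.2
Old-age dependency ratio: 8.5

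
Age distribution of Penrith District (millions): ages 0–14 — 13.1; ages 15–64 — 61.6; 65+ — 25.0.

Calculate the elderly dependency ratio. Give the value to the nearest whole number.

Old-age dependency ratio = 25.0 / 61.6 × 100 = 41

Old-age dependency ratio: 41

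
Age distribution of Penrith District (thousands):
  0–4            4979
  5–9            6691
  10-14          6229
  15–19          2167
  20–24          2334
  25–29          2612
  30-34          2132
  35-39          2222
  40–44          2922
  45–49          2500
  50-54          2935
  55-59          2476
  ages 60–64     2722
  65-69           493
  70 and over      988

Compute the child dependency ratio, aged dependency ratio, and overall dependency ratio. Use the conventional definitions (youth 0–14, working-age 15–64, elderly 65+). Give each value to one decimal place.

0–14: 4979 + 6691 + 6229 = 17899
15–64: 2167 + 2334 + 2612 + 2132 + 2222 + 2922 + 2500 + 2935 + 2476 + 2722 = 25022
65+: 493 + 988 = 1481
Youth dependency ratio = 17899 / 25022 × 100 = 71.5
Old-age dependency ratio = 1481 / 25022 × 100 = 5.9
Total dependency ratio = (17899 + 1481) / 25022 × 100 = 19380 / 25022 × 100 = 77.5

Youth dependency ratio: 71.5
Old-age dependency ratio: 5.9
Total dependency ratio: 77.5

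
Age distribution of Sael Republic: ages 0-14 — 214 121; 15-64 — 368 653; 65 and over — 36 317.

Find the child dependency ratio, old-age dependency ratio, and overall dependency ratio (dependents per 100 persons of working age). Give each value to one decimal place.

Youth dependency ratio = 214 121 / 368 653 × 100 = 58.1
Old-age dependency ratio = 36 317 / 368 653 × 100 = 9.9
Total dependency ratio = (214 121 + 36 317) / 368 653 × 100 = 250 438 / 368 653 × 100 = 67.9

Youth dependency ratio: 58.1
Old-age dependency ratio: 9.9
Total dependency ratio: 67.9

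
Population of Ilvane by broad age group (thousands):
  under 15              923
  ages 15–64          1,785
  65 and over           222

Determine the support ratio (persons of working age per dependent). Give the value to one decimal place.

Support ratio: 1.6

Support ratio = 1,785 / (923 + 222) = 1,785 / 1,145 = 1.6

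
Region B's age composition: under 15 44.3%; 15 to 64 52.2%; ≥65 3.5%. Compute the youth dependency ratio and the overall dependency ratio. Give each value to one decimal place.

Youth dependency ratio: 84.9
Total dependency ratio: 91.6

Youth dependency ratio = 44.3 / 52.2 × 100 = 84.9
Total dependency ratio = (44.3 + 3.5) / 52.2 × 100 = 47.8 / 52.2 × 100 = 91.6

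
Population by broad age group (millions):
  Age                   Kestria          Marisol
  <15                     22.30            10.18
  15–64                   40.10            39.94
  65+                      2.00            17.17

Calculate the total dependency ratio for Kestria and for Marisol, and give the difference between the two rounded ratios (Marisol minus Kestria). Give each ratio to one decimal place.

Kestria: (22.30 + 2.00) / 40.10 × 100 = 24.30 / 40.10 × 100 = 60.6
Marisol: (10.18 + 17.17) / 39.94 × 100 = 27.35 / 39.94 × 100 = 68.5

Kestria: 60.6
Marisol: 68.5
Difference: +7.9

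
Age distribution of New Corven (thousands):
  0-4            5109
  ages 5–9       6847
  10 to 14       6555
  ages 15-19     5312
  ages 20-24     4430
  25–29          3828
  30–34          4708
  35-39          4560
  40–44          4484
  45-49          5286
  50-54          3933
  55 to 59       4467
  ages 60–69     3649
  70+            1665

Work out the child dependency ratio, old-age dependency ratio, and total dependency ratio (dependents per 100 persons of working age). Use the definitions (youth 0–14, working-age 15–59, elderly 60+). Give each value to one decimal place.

Youth dependency ratio: 45.1
Old-age dependency ratio: 13.0
Total dependency ratio: 58.1

0–14: 5109 + 6847 + 6555 = 18511
15–59: 5312 + 4430 + 3828 + 4708 + 4560 + 4484 + 5286 + 3933 + 4467 = 41008
60+: 3649 + 1665 = 5314
Youth dependency ratio = 18511 / 41008 × 100 = 45.1
Old-age dependency ratio = 5314 / 41008 × 100 = 13.0
Total dependency ratio = (18511 + 5314) / 41008 × 100 = 23825 / 41008 × 100 = 58.1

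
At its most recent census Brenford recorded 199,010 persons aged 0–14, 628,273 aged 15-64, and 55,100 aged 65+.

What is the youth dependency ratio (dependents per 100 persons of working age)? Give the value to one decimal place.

Youth dependency ratio = 199,010 / 628,273 × 100 = 31.7

Youth dependency ratio: 31.7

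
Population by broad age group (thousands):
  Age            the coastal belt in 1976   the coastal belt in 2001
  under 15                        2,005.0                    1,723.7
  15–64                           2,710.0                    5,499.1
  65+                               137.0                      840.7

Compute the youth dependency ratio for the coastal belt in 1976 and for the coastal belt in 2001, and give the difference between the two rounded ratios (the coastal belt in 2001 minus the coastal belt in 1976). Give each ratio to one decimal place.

the coastal belt in 1976: 74.0
the coastal belt in 2001: 31.3
Difference: -42.7

the coastal belt in 1976: 2,005.0 / 2,710.0 × 100 = 74.0
the coastal belt in 2001: 1,723.7 / 5,499.1 × 100 = 31.3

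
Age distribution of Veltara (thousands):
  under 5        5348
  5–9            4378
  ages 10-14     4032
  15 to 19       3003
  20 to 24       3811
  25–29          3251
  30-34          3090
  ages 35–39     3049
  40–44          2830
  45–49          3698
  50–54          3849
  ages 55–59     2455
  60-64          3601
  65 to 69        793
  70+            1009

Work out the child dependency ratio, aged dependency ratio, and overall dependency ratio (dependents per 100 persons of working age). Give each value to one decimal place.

0–14: 5348 + 4378 + 4032 = 13758
15–64: 3003 + 3811 + 3251 + 3090 + 3049 + 2830 + 3698 + 3849 + 2455 + 3601 = 32637
65+: 793 + 1009 = 1802
Youth dependency ratio = 13758 / 32637 × 100 = 42.2
Old-age dependency ratio = 1802 / 32637 × 100 = 5.5
Total dependency ratio = (13758 + 1802) / 32637 × 100 = 15560 / 32637 × 100 = 47.7

Youth dependency ratio: 42.2
Old-age dependency ratio: 5.5
Total dependency ratio: 47.7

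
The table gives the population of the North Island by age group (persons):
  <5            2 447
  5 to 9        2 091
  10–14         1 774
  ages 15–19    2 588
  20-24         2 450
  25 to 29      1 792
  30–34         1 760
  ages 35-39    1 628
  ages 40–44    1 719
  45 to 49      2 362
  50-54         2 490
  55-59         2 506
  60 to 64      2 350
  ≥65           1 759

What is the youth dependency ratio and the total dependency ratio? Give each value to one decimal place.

Youth dependency ratio: 29.2
Total dependency ratio: 37.3

0–14: 2 447 + 2 091 + 1 774 = 6 312
15–64: 2 588 + 2 450 + 1 792 + 1 760 + 1 628 + 1 719 + 2 362 + 2 490 + 2 506 + 2 350 = 21 645
65+: 1 759
Youth dependency ratio = 6 312 / 21 645 × 100 = 29.2
Total dependency ratio = (6 312 + 1 759) / 21 645 × 100 = 8 071 / 21 645 × 100 = 37.3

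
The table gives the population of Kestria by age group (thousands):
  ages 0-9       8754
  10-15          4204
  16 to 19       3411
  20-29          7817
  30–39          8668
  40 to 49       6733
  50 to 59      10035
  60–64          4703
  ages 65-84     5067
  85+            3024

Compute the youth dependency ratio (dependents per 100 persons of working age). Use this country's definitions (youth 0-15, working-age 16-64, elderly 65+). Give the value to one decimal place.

Youth dependency ratio: 31.3

0–15: 8754 + 4204 = 12958
16–64: 3411 + 7817 + 8668 + 6733 + 10035 + 4703 = 41367
65+: 5067 + 3024 = 8091
Youth dependency ratio = 12958 / 41367 × 100 = 31.3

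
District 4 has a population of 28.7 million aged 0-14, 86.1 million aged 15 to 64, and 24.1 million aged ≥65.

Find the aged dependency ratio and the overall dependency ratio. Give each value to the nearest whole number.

Old-age dependency ratio = 24.1 / 86.1 × 100 = 28
Total dependency ratio = (28.7 + 24.1) / 86.1 × 100 = 52.8 / 86.1 × 100 = 61

Old-age dependency ratio: 28
Total dependency ratio: 61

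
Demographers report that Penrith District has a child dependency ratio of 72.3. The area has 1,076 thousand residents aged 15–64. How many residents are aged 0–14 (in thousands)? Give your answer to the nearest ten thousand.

Youth dependency ratio = youth / working-age × 100
72.3 = Y / 1,076 × 100
⇒ 780

Aged 0–14: 780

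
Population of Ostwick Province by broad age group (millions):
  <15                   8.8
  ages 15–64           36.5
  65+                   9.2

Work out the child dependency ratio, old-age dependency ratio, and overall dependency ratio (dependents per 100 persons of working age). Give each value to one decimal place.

Youth dependency ratio: 24.1
Old-age dependency ratio: 25.2
Total dependency ratio: 49.3

Youth dependency ratio = 8.8 / 36.5 × 100 = 24.1
Old-age dependency ratio = 9.2 / 36.5 × 100 = 25.2
Total dependency ratio = (8.8 + 9.2) / 36.5 × 100 = 18.0 / 36.5 × 100 = 49.3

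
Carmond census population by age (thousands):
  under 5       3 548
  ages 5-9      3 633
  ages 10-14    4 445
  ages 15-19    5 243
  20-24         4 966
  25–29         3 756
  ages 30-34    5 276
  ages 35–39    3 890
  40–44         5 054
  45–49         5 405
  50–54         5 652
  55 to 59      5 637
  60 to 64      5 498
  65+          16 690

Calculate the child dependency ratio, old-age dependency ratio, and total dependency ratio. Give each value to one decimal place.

Youth dependency ratio: 23.1
Old-age dependency ratio: 33.1
Total dependency ratio: 56.2

0–14: 3 548 + 3 633 + 4 445 = 11 626
15–64: 5 243 + 4 966 + 3 756 + 5 276 + 3 890 + 5 054 + 5 405 + 5 652 + 5 637 + 5 498 = 50 377
65+: 16 690
Youth dependency ratio = 11 626 / 50 377 × 100 = 23.1
Old-age dependency ratio = 16 690 / 50 377 × 100 = 33.1
Total dependency ratio = (11 626 + 16 690) / 50 377 × 100 = 28 316 / 50 377 × 100 = 56.2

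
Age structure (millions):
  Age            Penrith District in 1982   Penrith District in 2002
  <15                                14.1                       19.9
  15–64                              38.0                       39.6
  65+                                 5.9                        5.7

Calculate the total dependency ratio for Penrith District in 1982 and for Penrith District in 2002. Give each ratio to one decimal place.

Penrith District in 1982: (14.1 + 5.9) / 38.0 × 100 = 20.0 / 38.0 × 100 = 52.6
Penrith District in 2002: (19.9 + 5.7) / 39.6 × 100 = 25.6 / 39.6 × 100 = 64.6

Penrith District in 1982: 52.6
Penrith District in 2002: 64.6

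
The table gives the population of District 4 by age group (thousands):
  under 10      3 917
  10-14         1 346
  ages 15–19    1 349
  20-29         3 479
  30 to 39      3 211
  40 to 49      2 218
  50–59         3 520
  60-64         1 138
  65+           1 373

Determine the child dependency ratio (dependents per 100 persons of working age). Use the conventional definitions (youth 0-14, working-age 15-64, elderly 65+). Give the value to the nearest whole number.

Youth dependency ratio: 35

0–14: 3 917 + 1 346 = 5 263
15–64: 1 349 + 3 479 + 3 211 + 2 218 + 3 520 + 1 138 = 14 915
65+: 1 373
Youth dependency ratio = 5 263 / 14 915 × 100 = 35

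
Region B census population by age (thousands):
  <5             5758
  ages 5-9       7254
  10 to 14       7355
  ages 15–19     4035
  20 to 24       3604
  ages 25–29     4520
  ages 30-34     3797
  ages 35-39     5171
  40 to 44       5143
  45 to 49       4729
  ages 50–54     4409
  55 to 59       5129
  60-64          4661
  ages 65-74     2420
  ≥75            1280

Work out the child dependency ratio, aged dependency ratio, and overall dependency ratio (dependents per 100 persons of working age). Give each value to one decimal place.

0–14: 5758 + 7254 + 7355 = 20367
15–64: 4035 + 3604 + 4520 + 3797 + 5171 + 5143 + 4729 + 4409 + 5129 + 4661 = 45198
65+: 2420 + 1280 = 3700
Youth dependency ratio = 20367 / 45198 × 100 = 45.1
Old-age dependency ratio = 3700 / 45198 × 100 = 8.2
Total dependency ratio = (20367 + 3700) / 45198 × 100 = 24067 / 45198 × 100 = 53.2

Youth dependency ratio: 45.1
Old-age dependency ratio: 8.2
Total dependency ratio: 53.2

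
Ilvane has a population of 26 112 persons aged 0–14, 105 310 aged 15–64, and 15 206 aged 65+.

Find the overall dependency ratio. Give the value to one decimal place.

Total dependency ratio = (26 112 + 15 206) / 105 310 × 100 = 41 318 / 105 310 × 100 = 39.2

Total dependency ratio: 39.2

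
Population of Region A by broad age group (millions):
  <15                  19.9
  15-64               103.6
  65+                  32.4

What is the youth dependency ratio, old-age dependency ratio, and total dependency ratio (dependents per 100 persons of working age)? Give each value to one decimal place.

Youth dependency ratio: 19.2
Old-age dependency ratio: 31.3
Total dependency ratio: 50.5

Youth dependency ratio = 19.9 / 103.6 × 100 = 19.2
Old-age dependency ratio = 32.4 / 103.6 × 100 = 31.3
Total dependency ratio = (19.9 + 32.4) / 103.6 × 100 = 52.3 / 103.6 × 100 = 50.5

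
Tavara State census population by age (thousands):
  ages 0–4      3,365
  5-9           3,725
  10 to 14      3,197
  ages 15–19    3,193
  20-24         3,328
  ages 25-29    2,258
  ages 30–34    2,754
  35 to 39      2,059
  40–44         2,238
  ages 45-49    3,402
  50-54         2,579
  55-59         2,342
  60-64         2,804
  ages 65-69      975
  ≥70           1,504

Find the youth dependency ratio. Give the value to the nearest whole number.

0–14: 3,365 + 3,725 + 3,197 = 10,287
15–64: 3,193 + 3,328 + 2,258 + 2,754 + 2,059 + 2,238 + 3,402 + 2,579 + 2,342 + 2,804 = 26,957
65+: 975 + 1,504 = 2,479
Youth dependency ratio = 10,287 / 26,957 × 100 = 38

Youth dependency ratio: 38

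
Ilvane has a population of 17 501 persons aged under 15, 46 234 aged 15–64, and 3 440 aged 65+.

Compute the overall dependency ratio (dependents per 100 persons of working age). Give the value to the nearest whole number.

Total dependency ratio = (17 501 + 3 440) / 46 234 × 100 = 20 941 / 46 234 × 100 = 45

Total dependency ratio: 45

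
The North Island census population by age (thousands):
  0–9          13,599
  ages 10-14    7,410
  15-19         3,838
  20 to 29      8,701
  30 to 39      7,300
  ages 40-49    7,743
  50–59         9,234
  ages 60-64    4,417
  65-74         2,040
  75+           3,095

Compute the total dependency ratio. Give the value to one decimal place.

Total dependency ratio: 63.4

0–14: 13,599 + 7,410 = 21,009
15–64: 3,838 + 8,701 + 7,300 + 7,743 + 9,234 + 4,417 = 41,233
65+: 2,040 + 3,095 = 5,135
Total dependency ratio = (21,009 + 5,135) / 41,233 × 100 = 26,144 / 41,233 × 100 = 63.4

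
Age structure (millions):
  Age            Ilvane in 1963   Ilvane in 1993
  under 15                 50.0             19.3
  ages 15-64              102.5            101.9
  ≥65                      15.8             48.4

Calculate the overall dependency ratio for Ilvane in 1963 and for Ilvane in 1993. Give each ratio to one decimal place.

Ilvane in 1963: (50.0 + 15.8) / 102.5 × 100 = 65.8 / 102.5 × 100 = 64.2
Ilvane in 1993: (19.3 + 48.4) / 101.9 × 100 = 67.7 / 101.9 × 100 = 66.4

Ilvane in 1963: 64.2
Ilvane in 1993: 66.4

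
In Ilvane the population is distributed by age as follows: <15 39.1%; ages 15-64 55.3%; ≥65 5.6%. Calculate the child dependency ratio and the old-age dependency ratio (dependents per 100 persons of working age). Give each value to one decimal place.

Youth dependency ratio: 70.7
Old-age dependency ratio: 10.1

Youth dependency ratio = 39.1 / 55.3 × 100 = 70.7
Old-age dependency ratio = 5.6 / 55.3 × 100 = 10.1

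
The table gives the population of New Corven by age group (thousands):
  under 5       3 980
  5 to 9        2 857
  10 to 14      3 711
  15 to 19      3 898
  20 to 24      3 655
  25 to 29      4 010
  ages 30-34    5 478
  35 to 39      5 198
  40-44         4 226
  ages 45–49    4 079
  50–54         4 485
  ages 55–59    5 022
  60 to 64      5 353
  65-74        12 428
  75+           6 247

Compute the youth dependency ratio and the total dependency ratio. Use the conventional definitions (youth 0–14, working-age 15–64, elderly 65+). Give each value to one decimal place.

0–14: 3 980 + 2 857 + 3 711 = 10 548
15–64: 3 898 + 3 655 + 4 010 + 5 478 + 5 198 + 4 226 + 4 079 + 4 485 + 5 022 + 5 353 = 45 404
65+: 12 428 + 6 247 = 18 675
Youth dependency ratio = 10 548 / 45 404 × 100 = 23.2
Total dependency ratio = (10 548 + 18 675) / 45 404 × 100 = 29 223 / 45 404 × 100 = 64.4

Youth dependency ratio: 23.2
Total dependency ratio: 64.4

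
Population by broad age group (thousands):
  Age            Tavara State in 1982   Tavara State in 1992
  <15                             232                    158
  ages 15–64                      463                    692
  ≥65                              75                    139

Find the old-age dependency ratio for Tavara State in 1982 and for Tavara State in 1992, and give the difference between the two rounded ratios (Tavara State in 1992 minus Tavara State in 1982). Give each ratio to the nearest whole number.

Tavara State in 1982: 16
Tavara State in 1992: 20
Difference: +4

Tavara State in 1982: 75 / 463 × 100 = 16
Tavara State in 1992: 139 / 692 × 100 = 20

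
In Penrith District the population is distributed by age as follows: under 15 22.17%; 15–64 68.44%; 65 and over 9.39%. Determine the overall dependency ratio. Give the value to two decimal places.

Total dependency ratio = (22.17 + 9.39) / 68.44 × 100 = 31.56 / 68.44 × 100 = 46.11

Total dependency ratio: 46.11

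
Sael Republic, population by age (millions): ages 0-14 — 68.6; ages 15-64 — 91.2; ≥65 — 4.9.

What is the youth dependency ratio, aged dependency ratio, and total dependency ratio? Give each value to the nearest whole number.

Youth dependency ratio: 75
Old-age dependency ratio: 5
Total dependency ratio: 81

Youth dependency ratio = 68.6 / 91.2 × 100 = 75
Old-age dependency ratio = 4.9 / 91.2 × 100 = 5
Total dependency ratio = (68.6 + 4.9) / 91.2 × 100 = 73.5 / 91.2 × 100 = 81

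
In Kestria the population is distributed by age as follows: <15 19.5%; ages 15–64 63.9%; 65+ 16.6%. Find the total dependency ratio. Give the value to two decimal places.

Total dependency ratio = (19.5 + 16.6) / 63.9 × 100 = 36.1 / 63.9 × 100 = 56.49

Total dependency ratio: 56.49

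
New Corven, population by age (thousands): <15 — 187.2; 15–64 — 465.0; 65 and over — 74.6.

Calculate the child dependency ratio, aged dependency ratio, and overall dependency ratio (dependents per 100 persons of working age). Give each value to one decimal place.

Youth dependency ratio = 187.2 / 465.0 × 100 = 40.3
Old-age dependency ratio = 74.6 / 465.0 × 100 = 16.0
Total dependency ratio = (187.2 + 74.6) / 465.0 × 100 = 261.8 / 465.0 × 100 = 56.3

Youth dependency ratio: 40.3
Old-age dependency ratio: 16.0
Total dependency ratio: 56.3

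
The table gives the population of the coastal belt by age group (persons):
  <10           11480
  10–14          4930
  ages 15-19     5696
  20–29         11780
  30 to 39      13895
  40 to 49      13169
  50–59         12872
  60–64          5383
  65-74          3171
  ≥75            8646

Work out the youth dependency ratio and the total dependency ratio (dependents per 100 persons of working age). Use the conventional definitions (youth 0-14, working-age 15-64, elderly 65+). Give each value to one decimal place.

Youth dependency ratio: 26.1
Total dependency ratio: 45.0

0–14: 11480 + 4930 = 16410
15–64: 5696 + 11780 + 13895 + 13169 + 12872 + 5383 = 62795
65+: 3171 + 8646 = 11817
Youth dependency ratio = 16410 / 62795 × 100 = 26.1
Total dependency ratio = (16410 + 11817) / 62795 × 100 = 28227 / 62795 × 100 = 45.0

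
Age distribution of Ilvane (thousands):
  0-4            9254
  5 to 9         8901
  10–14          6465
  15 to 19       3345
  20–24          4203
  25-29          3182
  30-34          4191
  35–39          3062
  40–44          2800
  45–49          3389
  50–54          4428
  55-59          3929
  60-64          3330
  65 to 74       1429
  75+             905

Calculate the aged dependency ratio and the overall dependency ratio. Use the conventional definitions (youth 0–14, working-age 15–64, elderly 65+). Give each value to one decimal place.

0–14: 9254 + 8901 + 6465 = 24620
15–64: 3345 + 4203 + 3182 + 4191 + 3062 + 2800 + 3389 + 4428 + 3929 + 3330 = 35859
65+: 1429 + 905 = 2334
Old-age dependency ratio = 2334 / 35859 × 100 = 6.5
Total dependency ratio = (24620 + 2334) / 35859 × 100 = 26954 / 35859 × 100 = 75.2

Old-age dependency ratio: 6.5
Total dependency ratio: 75.2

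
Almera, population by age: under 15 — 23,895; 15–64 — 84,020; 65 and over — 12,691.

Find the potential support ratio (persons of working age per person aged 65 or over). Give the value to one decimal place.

Potential support ratio: 6.6

Potential support ratio = 84,020 / 12,691 = 6.6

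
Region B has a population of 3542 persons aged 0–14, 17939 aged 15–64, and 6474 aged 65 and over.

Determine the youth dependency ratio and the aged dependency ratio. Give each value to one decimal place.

Youth dependency ratio = 3542 / 17939 × 100 = 19.7
Old-age dependency ratio = 6474 / 17939 × 100 = 36.1

Youth dependency ratio: 19.7
Old-age dependency ratio: 36.1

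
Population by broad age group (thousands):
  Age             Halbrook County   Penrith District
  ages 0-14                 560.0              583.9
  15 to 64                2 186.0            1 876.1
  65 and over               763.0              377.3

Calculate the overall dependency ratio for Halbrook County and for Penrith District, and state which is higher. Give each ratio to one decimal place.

Halbrook County: 60.5
Penrith District: 51.2
Higher: Halbrook County

Halbrook County: (560.0 + 763.0) / 2 186.0 × 100 = 1 323.0 / 2 186.0 × 100 = 60.5
Penrith District: (583.9 + 377.3) / 1 876.1 × 100 = 961.2 / 1 876.1 × 100 = 51.2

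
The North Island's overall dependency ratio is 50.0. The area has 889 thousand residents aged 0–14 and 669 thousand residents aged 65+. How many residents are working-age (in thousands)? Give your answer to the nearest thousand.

Working-age: 3116

Total dependency ratio = (youth + elderly) / working-age × 100
50.0 = (889 + 669) / W × 100
⇒ 3116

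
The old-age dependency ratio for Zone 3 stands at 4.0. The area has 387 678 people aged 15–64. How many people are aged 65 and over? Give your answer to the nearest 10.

Old-age dependency ratio = elderly / working-age × 100
4.0 = E / 387 678 × 100
⇒ 15 510

Aged 65 and over: 15 510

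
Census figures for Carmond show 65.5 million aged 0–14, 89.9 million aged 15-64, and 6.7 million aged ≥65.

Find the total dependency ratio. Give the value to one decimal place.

Total dependency ratio = (65.5 + 6.7) / 89.9 × 100 = 72.2 / 89.9 × 100 = 80.3

Total dependency ratio: 80.3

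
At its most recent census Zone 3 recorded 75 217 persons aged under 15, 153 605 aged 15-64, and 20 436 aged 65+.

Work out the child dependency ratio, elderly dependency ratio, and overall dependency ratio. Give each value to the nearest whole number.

Youth dependency ratio: 49
Old-age dependency ratio: 13
Total dependency ratio: 62

Youth dependency ratio = 75 217 / 153 605 × 100 = 49
Old-age dependency ratio = 20 436 / 153 605 × 100 = 13
Total dependency ratio = (75 217 + 20 436) / 153 605 × 100 = 95 653 / 153 605 × 100 = 62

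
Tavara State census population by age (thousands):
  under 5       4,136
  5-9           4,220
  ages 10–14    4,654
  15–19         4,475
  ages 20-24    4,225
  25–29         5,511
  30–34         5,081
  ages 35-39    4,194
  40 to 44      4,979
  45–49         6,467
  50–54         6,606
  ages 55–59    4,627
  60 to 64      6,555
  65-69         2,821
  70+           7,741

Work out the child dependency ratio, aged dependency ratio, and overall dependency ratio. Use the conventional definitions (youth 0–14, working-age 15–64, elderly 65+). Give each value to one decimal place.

Youth dependency ratio: 24.7
Old-age dependency ratio: 20.0
Total dependency ratio: 44.7

0–14: 4,136 + 4,220 + 4,654 = 13,010
15–64: 4,475 + 4,225 + 5,511 + 5,081 + 4,194 + 4,979 + 6,467 + 6,606 + 4,627 + 6,555 = 52,720
65+: 2,821 + 7,741 = 10,562
Youth dependency ratio = 13,010 / 52,720 × 100 = 24.7
Old-age dependency ratio = 10,562 / 52,720 × 100 = 20.0
Total dependency ratio = (13,010 + 10,562) / 52,720 × 100 = 23,572 / 52,720 × 100 = 44.7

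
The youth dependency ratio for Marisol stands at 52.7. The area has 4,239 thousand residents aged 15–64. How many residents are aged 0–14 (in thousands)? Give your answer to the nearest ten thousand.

Youth dependency ratio = youth / working-age × 100
52.7 = Y / 4,239 × 100
⇒ 2,230

Aged 0–14: 2,230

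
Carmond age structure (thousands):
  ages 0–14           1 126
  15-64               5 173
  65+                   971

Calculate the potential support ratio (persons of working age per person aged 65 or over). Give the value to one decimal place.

Potential support ratio = 5 173 / 971 = 5.3

Potential support ratio: 5.3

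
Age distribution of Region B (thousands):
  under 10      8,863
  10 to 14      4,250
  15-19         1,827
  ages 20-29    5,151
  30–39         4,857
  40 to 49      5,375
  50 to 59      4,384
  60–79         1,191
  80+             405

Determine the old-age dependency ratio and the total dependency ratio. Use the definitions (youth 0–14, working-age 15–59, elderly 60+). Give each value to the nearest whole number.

0–14: 8,863 + 4,250 = 13,113
15–59: 1,827 + 5,151 + 4,857 + 5,375 + 4,384 = 21,594
60+: 1,191 + 405 = 1,596
Old-age dependency ratio = 1,596 / 21,594 × 100 = 7
Total dependency ratio = (13,113 + 1,596) / 21,594 × 100 = 14,709 / 21,594 × 100 = 68

Old-age dependency ratio: 7
Total dependency ratio: 68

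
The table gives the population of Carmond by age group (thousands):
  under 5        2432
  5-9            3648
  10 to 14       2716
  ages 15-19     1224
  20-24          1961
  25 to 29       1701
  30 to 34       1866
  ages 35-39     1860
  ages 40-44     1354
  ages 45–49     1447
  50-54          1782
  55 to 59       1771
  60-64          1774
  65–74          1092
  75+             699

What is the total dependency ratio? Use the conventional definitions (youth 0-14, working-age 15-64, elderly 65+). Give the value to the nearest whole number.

0–14: 2432 + 3648 + 2716 = 8796
15–64: 1224 + 1961 + 1701 + 1866 + 1860 + 1354 + 1447 + 1782 + 1771 + 1774 = 16740
65+: 1092 + 699 = 1791
Total dependency ratio = (8796 + 1791) / 16740 × 100 = 10587 / 16740 × 100 = 63

Total dependency ratio: 63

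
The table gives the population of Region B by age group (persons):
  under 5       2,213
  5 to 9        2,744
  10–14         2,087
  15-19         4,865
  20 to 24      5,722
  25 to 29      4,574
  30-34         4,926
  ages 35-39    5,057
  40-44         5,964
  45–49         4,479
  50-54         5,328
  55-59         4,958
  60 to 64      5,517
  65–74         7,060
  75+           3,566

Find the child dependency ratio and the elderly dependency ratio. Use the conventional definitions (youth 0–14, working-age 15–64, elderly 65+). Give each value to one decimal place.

0–14: 2,213 + 2,744 + 2,087 = 7,044
15–64: 4,865 + 5,722 + 4,574 + 4,926 + 5,057 + 5,964 + 4,479 + 5,328 + 4,958 + 5,517 = 51,390
65+: 7,060 + 3,566 = 10,626
Youth dependency ratio = 7,044 / 51,390 × 100 = 13.7
Old-age dependency ratio = 10,626 / 51,390 × 100 = 20.7

Youth dependency ratio: 13.7
Old-age dependency ratio: 20.7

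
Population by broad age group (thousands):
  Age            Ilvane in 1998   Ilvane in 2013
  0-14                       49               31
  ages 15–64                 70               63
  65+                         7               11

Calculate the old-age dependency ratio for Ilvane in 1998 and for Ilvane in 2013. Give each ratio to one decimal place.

Ilvane in 1998: 7 / 70 × 100 = 10.0
Ilvane in 2013: 11 / 63 × 100 = 17.5

Ilvane in 1998: 10.0
Ilvane in 2013: 17.5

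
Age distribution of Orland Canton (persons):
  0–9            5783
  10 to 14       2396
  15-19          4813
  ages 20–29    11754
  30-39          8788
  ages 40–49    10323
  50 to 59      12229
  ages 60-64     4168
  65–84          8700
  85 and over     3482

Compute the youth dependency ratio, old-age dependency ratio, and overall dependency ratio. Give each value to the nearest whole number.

Youth dependency ratio: 16
Old-age dependency ratio: 23
Total dependency ratio: 39

0–14: 5783 + 2396 = 8179
15–64: 4813 + 11754 + 8788 + 10323 + 12229 + 4168 = 52075
65+: 8700 + 3482 = 12182
Youth dependency ratio = 8179 / 52075 × 100 = 16
Old-age dependency ratio = 12182 / 52075 × 100 = 23
Total dependency ratio = (8179 + 12182) / 52075 × 100 = 20361 / 52075 × 100 = 39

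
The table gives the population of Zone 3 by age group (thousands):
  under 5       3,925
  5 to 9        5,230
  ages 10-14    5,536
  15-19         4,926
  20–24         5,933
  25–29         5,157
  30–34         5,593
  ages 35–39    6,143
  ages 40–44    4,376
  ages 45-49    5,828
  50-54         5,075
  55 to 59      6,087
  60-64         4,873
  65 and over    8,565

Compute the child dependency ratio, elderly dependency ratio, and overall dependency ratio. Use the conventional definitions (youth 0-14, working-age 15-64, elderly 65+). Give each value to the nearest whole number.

Youth dependency ratio: 27
Old-age dependency ratio: 16
Total dependency ratio: 43

0–14: 3,925 + 5,230 + 5,536 = 14,691
15–64: 4,926 + 5,933 + 5,157 + 5,593 + 6,143 + 4,376 + 5,828 + 5,075 + 6,087 + 4,873 = 53,991
65+: 8,565
Youth dependency ratio = 14,691 / 53,991 × 100 = 27
Old-age dependency ratio = 8,565 / 53,991 × 100 = 16
Total dependency ratio = (14,691 + 8,565) / 53,991 × 100 = 23,256 / 53,991 × 100 = 43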